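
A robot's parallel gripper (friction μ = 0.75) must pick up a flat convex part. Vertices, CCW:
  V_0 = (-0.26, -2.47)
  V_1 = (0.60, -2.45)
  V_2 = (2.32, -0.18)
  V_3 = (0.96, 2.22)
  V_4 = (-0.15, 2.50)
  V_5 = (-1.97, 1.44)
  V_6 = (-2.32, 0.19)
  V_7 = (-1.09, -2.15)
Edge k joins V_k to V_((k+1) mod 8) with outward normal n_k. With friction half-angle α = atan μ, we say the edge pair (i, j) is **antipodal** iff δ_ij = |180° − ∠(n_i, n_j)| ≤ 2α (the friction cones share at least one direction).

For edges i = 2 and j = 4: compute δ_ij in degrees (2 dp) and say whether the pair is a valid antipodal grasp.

δ = 89.32°, invalid

α = atan 0.75 = 36.87°;  2α = 73.74°
edge 2: e_2 = (-1.36, +2.40);  n_2 = (+0.8700, +0.4930)
edge 4: e_4 = (-1.82, -1.06);  n_4 = (-0.5033, +0.8641)
∠(n_2, n_4) = 90.68°
δ = |180° − 90.68°| = 89.32°
89.32° > 2α = 73.74°  →  invalid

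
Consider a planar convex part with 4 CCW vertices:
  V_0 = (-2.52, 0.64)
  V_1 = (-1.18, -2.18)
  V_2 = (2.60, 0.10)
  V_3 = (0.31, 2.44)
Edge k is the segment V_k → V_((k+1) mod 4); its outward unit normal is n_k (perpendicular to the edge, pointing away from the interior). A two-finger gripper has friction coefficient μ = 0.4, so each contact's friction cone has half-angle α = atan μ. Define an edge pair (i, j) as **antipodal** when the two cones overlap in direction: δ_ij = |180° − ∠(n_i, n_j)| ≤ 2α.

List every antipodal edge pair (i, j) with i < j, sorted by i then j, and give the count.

α = atan 0.4 = 21.80°;  2α = 43.60°
n_0 = (-0.9032, -0.4292)
n_1 = (+0.5165, -0.8563)
n_2 = (+0.7147, +0.6994)
n_3 = (-0.5367, +0.8438)
  (0,1): δ = 84.32°  ·
  (0,2): δ = 18.97°  ✓
  (0,3): δ = 97.04°  ·
  (1,2): δ = 76.72°  ·
  (1,3): δ = 1.36°  ✓
  (2,3): δ = 101.92°  ·
antipodal pairs: 2

count = 2; pairs: (0,2), (1,3)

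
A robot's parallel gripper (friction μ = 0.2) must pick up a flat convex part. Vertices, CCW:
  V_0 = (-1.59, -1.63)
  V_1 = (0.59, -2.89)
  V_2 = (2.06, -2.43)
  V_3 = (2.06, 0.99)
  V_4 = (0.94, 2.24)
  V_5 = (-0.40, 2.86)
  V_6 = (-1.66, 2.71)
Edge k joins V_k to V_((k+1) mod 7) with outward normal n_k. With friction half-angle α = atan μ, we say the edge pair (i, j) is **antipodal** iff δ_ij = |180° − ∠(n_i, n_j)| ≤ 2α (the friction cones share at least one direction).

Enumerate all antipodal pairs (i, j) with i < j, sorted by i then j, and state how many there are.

α = atan 0.2 = 11.31°;  2α = 22.62°
n_0 = (-0.5004, -0.8658)
n_1 = (+0.2986, -0.9544)
n_2 = (+1.0000, -0.0000)
n_3 = (+0.7448, +0.6673)
n_4 = (+0.4199, +0.9076)
n_5 = (-0.1182, +0.9930)
n_6 = (-0.9999, -0.0161)
  (0,1): δ = 132.60°  ·
  (0,2): δ = 59.97°  ·
  (0,3): δ = 18.11°  ✓
  (0,4): δ = 5.20°  ✓
  (0,5): δ = 36.82°  ·
  (0,6): δ = 120.95°  ·
  (1,2): δ = 107.38°  ·
  (1,3): δ = 65.52°  ·
  (1,4): δ = 42.21°  ·
  (1,5): δ = 10.59°  ✓
  (1,6): δ = 73.55°  ·
  (2,3): δ = 138.14°  ·
  (2,4): δ = 114.83°  ·
  (2,5): δ = 83.21°  ·
  (2,6): δ = 0.92°  ✓
  (3,4): δ = 156.69°  ·
  (3,5): δ = 125.07°  ·
  (3,6): δ = 40.94°  ·
  (4,5): δ = 148.38°  ·
  (4,6): δ = 64.25°  ·
  (5,6): δ = 95.86°  ·
antipodal pairs: 4

count = 4; pairs: (0,3), (0,4), (1,5), (2,6)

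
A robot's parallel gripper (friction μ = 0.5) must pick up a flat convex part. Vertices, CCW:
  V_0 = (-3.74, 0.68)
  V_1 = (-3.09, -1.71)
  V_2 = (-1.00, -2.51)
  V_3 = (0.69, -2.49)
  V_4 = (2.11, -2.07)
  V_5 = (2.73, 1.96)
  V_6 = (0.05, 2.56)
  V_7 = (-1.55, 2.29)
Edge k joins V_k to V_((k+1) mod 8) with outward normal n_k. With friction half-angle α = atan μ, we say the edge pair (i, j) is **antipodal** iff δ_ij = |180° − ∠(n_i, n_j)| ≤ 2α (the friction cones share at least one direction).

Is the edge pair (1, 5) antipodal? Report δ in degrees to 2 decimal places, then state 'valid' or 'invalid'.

δ = 8.33°, valid

α = atan 0.5 = 26.57°;  2α = 53.13°
edge 1: e_1 = (+2.09, -0.80);  n_1 = (-0.3575, -0.9339)
edge 5: e_5 = (-2.68, +0.60);  n_5 = (+0.2185, +0.9758)
∠(n_1, n_5) = 171.67°
δ = |180° − 171.67°| = 8.33°
8.33° ≤ 2α = 53.13°  →  valid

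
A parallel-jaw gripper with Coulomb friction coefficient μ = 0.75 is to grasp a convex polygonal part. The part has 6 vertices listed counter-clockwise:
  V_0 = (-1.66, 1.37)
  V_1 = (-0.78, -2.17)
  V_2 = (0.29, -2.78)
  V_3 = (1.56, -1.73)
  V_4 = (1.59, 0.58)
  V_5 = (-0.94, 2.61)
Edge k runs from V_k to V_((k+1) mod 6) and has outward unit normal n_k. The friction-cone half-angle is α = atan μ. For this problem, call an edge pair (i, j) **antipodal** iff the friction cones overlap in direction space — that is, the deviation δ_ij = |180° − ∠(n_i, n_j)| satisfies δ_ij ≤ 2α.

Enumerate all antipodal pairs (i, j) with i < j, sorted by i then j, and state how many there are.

count = 7; pairs: (0,2), (0,3), (0,4), (1,3), (1,4), (2,5), (3,5)

α = atan 0.75 = 36.87°;  2α = 73.74°
n_0 = (-0.9705, -0.2412)
n_1 = (-0.4953, -0.8687)
n_2 = (+0.6372, -0.7707)
n_3 = (+0.9999, -0.0130)
n_4 = (+0.6258, +0.7800)
n_5 = (-0.8648, +0.5021)
  (0,1): δ = 133.65°  ·
  (0,2): δ = 64.38°  ✓
  (0,3): δ = 14.70°  ✓
  (0,4): δ = 37.30°  ✓
  (0,5): δ = 135.90°  ·
  (1,2): δ = 110.73°  ·
  (1,3): δ = 61.06°  ✓
  (1,4): δ = 9.06°  ✓
  (1,5): δ = 89.55°  ·
  (2,3): δ = 130.33°  ·
  (2,4): δ = 78.33°  ·
  (2,5): δ = 20.28°  ✓
  (3,4): δ = 128.00°  ·
  (3,5): δ = 29.40°  ✓
  (4,5): δ = 81.40°  ·
antipodal pairs: 7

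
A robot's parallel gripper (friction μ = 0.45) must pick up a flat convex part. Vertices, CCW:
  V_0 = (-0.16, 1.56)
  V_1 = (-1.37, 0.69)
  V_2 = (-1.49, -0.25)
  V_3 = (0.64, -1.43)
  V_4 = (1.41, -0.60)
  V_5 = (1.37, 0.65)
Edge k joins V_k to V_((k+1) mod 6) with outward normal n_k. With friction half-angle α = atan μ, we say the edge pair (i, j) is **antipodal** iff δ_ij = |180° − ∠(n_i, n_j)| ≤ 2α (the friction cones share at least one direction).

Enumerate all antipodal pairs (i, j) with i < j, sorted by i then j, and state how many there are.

count = 4; pairs: (0,3), (1,3), (1,4), (2,5)

α = atan 0.45 = 24.23°;  2α = 48.46°
n_0 = (-0.5838, +0.8119)
n_1 = (-0.9919, +0.1266)
n_2 = (-0.4846, -0.8747)
n_3 = (+0.7331, -0.6801)
n_4 = (+0.9995, +0.0320)
n_5 = (+0.5112, +0.8595)
  (0,1): δ = 132.99°  ·
  (0,2): δ = 64.70°  ·
  (0,3): δ = 11.43°  ✓
  (0,4): δ = 56.12°  ·
  (0,5): δ = 113.54°  ·
  (1,2): δ = 111.71°  ·
  (1,3): δ = 35.58°  ✓
  (1,4): δ = 9.11°  ✓
  (1,5): δ = 66.53°  ·
  (2,3): δ = 103.87°  ·
  (2,4): δ = 59.18°  ·
  (2,5): δ = 1.76°  ✓
  (3,4): δ = 135.31°  ·
  (3,5): δ = 77.89°  ·
  (4,5): δ = 122.58°  ·
antipodal pairs: 4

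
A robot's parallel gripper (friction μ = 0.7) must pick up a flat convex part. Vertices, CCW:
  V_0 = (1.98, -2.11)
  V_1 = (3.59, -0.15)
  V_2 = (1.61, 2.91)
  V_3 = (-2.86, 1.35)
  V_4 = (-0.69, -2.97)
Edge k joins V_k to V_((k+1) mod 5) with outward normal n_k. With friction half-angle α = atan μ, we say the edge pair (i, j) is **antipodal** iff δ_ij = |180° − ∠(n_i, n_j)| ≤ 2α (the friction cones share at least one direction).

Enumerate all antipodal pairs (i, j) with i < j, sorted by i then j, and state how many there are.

α = atan 0.7 = 34.99°;  2α = 69.98°
n_0 = (+0.7727, -0.6347)
n_1 = (+0.8396, +0.5433)
n_2 = (-0.3295, +0.9442)
n_3 = (-0.8936, -0.4489)
n_4 = (+0.3066, -0.9518)
  (0,1): δ = 107.69°  ·
  (0,2): δ = 31.36°  ✓
  (0,3): δ = 66.07°  ✓
  (0,4): δ = 147.25°  ·
  (1,2): δ = 103.67°  ·
  (1,3): δ = 6.23°  ✓
  (1,4): δ = 74.95°  ·
  (2,3): δ = 82.57°  ·
  (2,4): δ = 1.39°  ✓
  (3,4): δ = 98.82°  ·
antipodal pairs: 4

count = 4; pairs: (0,2), (0,3), (1,3), (2,4)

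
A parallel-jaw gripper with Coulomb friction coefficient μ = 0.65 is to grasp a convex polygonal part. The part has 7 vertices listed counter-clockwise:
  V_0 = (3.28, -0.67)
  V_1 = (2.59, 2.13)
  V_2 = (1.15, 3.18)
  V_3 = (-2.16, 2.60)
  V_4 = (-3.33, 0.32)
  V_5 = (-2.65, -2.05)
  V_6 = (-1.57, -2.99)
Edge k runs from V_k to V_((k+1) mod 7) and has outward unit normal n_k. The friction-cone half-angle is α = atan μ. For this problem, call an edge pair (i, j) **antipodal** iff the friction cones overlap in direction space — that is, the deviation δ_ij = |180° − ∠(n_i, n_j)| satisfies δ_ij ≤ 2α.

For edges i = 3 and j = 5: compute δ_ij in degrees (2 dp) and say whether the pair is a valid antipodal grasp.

δ = 103.87°, invalid

α = atan 0.65 = 33.02°;  2α = 66.05°
edge 3: e_3 = (-1.17, -2.28);  n_3 = (-0.8897, +0.4566)
edge 5: e_5 = (+1.08, -0.94);  n_5 = (-0.6565, -0.7543)
∠(n_3, n_5) = 76.13°
δ = |180° − 76.13°| = 103.87°
103.87° > 2α = 66.05°  →  invalid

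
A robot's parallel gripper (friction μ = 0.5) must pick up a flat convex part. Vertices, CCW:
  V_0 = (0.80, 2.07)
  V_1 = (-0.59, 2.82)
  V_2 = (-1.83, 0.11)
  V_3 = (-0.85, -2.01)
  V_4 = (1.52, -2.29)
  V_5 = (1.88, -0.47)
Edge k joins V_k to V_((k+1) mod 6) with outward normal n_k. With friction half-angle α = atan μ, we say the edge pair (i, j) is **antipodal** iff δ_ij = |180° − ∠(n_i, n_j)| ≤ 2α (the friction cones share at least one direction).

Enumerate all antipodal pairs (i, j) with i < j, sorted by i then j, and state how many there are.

α = atan 0.5 = 26.57°;  2α = 53.13°
n_0 = (+0.4749, +0.8801)
n_1 = (-0.9093, +0.4161)
n_2 = (-0.9077, -0.4196)
n_3 = (-0.1173, -0.9931)
n_4 = (+0.9810, -0.1940)
n_5 = (+0.9203, +0.3913)
  (0,1): δ = 86.24°  ·
  (0,2): δ = 36.84°  ✓
  (0,3): δ = 21.61°  ✓
  (0,4): δ = 107.16°  ·
  (0,5): δ = 141.38°  ·
  (1,2): δ = 130.60°  ·
  (1,3): δ = 72.15°  ·
  (1,4): δ = 13.40°  ✓
  (1,5): δ = 47.62°  ✓
  (2,3): δ = 121.55°  ·
  (2,4): δ = 36.00°  ✓
  (2,5): δ = 1.77°  ✓
  (3,4): δ = 94.45°  ·
  (3,5): δ = 60.23°  ·
  (4,5): δ = 145.78°  ·
antipodal pairs: 6

count = 6; pairs: (0,2), (0,3), (1,4), (1,5), (2,4), (2,5)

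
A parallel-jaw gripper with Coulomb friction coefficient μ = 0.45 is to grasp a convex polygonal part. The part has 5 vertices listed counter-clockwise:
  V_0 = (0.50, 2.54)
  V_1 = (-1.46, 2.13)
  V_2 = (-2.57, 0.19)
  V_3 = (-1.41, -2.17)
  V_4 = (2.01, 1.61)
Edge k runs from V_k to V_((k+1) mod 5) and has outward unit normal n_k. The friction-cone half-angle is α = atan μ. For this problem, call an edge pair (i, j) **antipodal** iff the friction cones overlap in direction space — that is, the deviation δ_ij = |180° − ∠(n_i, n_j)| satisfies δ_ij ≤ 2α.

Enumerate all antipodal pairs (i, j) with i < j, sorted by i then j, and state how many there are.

α = atan 0.45 = 24.23°;  2α = 48.46°
n_0 = (-0.2048, +0.9788)
n_1 = (-0.8680, +0.4966)
n_2 = (-0.8974, -0.4411)
n_3 = (+0.7415, -0.6709)
n_4 = (+0.5244, +0.8515)
  (0,1): δ = 131.59°  ·
  (0,2): δ = 75.64°  ·
  (0,3): δ = 36.05°  ✓
  (0,4): δ = 136.56°  ·
  (1,2): δ = 124.05°  ·
  (1,3): δ = 12.36°  ✓
  (1,4): δ = 88.15°  ·
  (2,3): δ = 68.31°  ·
  (2,4): δ = 32.20°  ✓
  (3,4): δ = 79.49°  ·
antipodal pairs: 3

count = 3; pairs: (0,3), (1,3), (2,4)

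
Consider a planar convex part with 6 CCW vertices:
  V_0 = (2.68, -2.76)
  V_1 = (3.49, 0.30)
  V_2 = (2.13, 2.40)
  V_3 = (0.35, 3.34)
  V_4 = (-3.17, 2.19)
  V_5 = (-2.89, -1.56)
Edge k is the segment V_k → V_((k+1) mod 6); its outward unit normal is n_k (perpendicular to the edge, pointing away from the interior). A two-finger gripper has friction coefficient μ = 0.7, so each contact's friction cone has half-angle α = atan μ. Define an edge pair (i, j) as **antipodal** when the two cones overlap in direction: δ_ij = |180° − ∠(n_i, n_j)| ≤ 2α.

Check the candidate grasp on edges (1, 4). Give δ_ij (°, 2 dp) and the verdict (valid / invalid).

δ = 28.66°, valid

α = atan 0.7 = 34.99°;  2α = 69.98°
edge 1: e_1 = (-1.36, +2.10);  n_1 = (+0.8394, +0.5436)
edge 4: e_4 = (+0.28, -3.75);  n_4 = (-0.9972, -0.0745)
∠(n_1, n_4) = 151.34°
δ = |180° − 151.34°| = 28.66°
28.66° ≤ 2α = 69.98°  →  valid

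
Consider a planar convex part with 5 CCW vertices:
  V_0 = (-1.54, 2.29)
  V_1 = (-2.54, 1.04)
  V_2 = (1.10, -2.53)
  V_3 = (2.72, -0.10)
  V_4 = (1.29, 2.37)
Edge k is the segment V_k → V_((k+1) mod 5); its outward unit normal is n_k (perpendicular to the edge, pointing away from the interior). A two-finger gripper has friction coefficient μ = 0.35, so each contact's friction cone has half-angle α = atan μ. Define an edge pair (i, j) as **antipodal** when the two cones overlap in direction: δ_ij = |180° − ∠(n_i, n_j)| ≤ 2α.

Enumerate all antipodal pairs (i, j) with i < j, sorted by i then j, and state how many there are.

α = atan 0.35 = 19.29°;  2α = 38.58°
n_0 = (-0.7809, +0.6247)
n_1 = (-0.7002, -0.7139)
n_2 = (+0.8321, -0.5547)
n_3 = (+0.8654, +0.5010)
n_4 = (-0.0283, +0.9996)
  (0,1): δ = 95.78°  ·
  (0,2): δ = 4.97°  ✓
  (0,3): δ = 68.73°  ·
  (0,4): δ = 130.28°  ·
  (1,2): δ = 79.25°  ·
  (1,3): δ = 15.49°  ✓
  (1,4): δ = 46.06°  ·
  (2,3): δ = 116.24°  ·
  (2,4): δ = 54.69°  ·
  (3,4): δ = 118.45°  ·
antipodal pairs: 2

count = 2; pairs: (0,2), (1,3)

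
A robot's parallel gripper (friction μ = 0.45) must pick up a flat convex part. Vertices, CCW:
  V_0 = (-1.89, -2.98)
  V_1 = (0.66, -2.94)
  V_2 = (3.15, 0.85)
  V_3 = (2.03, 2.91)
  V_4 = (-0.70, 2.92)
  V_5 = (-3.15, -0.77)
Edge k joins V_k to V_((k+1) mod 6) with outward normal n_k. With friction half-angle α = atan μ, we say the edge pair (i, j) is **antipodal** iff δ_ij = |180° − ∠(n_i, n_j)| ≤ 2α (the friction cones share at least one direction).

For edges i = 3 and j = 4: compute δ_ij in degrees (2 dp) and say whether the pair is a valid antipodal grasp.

α = atan 0.45 = 24.23°;  2α = 48.46°
edge 3: e_3 = (-2.73, +0.01);  n_3 = (+0.0037, +1.0000)
edge 4: e_4 = (-2.45, -3.69);  n_4 = (-0.8331, +0.5531)
∠(n_3, n_4) = 56.63°
δ = |180° − 56.63°| = 123.37°
123.37° > 2α = 48.46°  →  invalid

δ = 123.37°, invalid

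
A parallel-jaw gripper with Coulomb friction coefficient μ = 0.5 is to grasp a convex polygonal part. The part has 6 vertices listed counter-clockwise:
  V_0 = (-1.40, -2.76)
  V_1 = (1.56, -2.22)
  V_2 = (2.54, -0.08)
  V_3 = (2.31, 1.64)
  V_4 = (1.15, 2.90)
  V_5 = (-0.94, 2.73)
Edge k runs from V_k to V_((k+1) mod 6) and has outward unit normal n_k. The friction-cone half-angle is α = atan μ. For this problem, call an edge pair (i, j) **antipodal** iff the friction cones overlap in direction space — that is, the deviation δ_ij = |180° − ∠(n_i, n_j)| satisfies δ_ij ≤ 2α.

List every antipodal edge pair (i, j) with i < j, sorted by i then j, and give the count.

α = atan 0.5 = 26.57°;  2α = 53.13°
n_0 = (+0.1795, -0.9838)
n_1 = (+0.9092, -0.4164)
n_2 = (+0.9912, +0.1325)
n_3 = (+0.7357, +0.6773)
n_4 = (-0.0811, +0.9967)
n_5 = (-0.9965, +0.0835)
  (0,1): δ = 124.94°  ·
  (0,2): δ = 92.72°  ·
  (0,3): δ = 57.71°  ·
  (0,4): δ = 5.69°  ✓
  (0,5): δ = 74.87°  ·
  (1,2): δ = 147.78°  ·
  (1,3): δ = 112.76°  ·
  (1,4): δ = 60.74°  ·
  (1,5): δ = 19.82°  ✓
  (2,3): δ = 144.98°  ·
  (2,4): δ = 92.97°  ·
  (2,5): δ = 12.41°  ✓
  (3,4): δ = 127.98°  ·
  (3,5): δ = 47.42°  ✓
  (4,5): δ = 99.44°  ·
antipodal pairs: 4

count = 4; pairs: (0,4), (1,5), (2,5), (3,5)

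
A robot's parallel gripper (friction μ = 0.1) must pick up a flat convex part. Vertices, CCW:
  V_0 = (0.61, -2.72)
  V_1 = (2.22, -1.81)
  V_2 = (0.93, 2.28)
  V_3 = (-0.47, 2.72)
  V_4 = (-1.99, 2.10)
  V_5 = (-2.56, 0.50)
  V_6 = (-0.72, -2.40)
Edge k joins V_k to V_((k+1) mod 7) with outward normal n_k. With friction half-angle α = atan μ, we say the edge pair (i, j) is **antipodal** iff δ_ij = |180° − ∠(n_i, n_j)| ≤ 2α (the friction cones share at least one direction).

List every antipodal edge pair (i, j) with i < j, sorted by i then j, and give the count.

count = 2; pairs: (0,3), (2,6)

α = atan 0.1 = 5.71°;  2α = 11.42°
n_0 = (+0.4921, -0.8706)
n_1 = (+0.9537, +0.3008)
n_2 = (+0.2998, +0.9540)
n_3 = (-0.3777, +0.9259)
n_4 = (-0.9420, +0.3356)
n_5 = (-0.8444, -0.5357)
n_6 = (-0.2339, -0.9723)
  (0,1): δ = 101.97°  ·
  (0,2): δ = 46.92°  ·
  (0,3): δ = 7.29°  ✓
  (0,4): δ = 40.92°  ·
  (0,5): δ = 92.92°  ·
  (0,6): δ = 137.00°  ·
  (1,2): δ = 124.95°  ·
  (1,3): δ = 85.32°  ·
  (1,4): δ = 37.11°  ·
  (1,5): δ = 14.89°  ·
  (1,6): δ = 58.97°  ·
  (2,3): δ = 140.36°  ·
  (2,4): δ = 92.16°  ·
  (2,5): δ = 40.16°  ·
  (2,6): δ = 3.92°  ✓
  (3,4): δ = 131.80°  ·
  (3,5): δ = 79.80°  ·
  (3,6): δ = 35.72°  ·
  (4,5): δ = 128.00°  ·
  (4,6): δ = 83.92°  ·
  (5,6): δ = 135.92°  ·
antipodal pairs: 2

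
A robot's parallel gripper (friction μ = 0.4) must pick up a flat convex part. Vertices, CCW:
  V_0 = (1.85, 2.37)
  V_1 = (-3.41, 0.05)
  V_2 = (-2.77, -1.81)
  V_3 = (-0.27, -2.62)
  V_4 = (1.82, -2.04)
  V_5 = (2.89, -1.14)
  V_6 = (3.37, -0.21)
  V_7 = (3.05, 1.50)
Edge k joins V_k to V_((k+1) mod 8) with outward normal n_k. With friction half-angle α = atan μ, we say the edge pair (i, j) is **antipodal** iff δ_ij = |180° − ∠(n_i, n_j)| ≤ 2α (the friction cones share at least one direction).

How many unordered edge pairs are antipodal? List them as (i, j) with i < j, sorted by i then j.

count = 7; pairs: (0,2), (0,3), (0,4), (0,5), (1,6), (1,7), (2,7)

α = atan 0.4 = 21.80°;  2α = 43.60°
n_0 = (-0.4036, +0.9150)
n_1 = (-0.9456, -0.3254)
n_2 = (-0.3082, -0.9513)
n_3 = (+0.2674, -0.9636)
n_4 = (+0.6437, -0.7653)
n_5 = (+0.8886, -0.4586)
n_6 = (+0.9829, +0.1839)
n_7 = (+0.5870, +0.8096)
  (0,1): δ = 94.81°  ·
  (0,2): δ = 41.75°  ✓
  (0,3): δ = 8.29°  ✓
  (0,4): δ = 16.27°  ✓
  (0,5): δ = 38.90°  ✓
  (0,6): δ = 76.80°  ·
  (0,7): δ = 120.26°  ·
  (1,2): δ = 126.94°  ·
  (1,3): δ = 93.48°  ·
  (1,4): δ = 68.92°  ·
  (1,5): δ = 46.29°  ·
  (1,6): δ = 8.39°  ✓
  (1,7): δ = 35.07°  ✓
  (2,3): δ = 146.54°  ·
  (2,4): δ = 121.98°  ·
  (2,5): δ = 99.35°  ·
  (2,6): δ = 61.45°  ·
  (2,7): δ = 17.99°  ✓
  (3,4): δ = 155.44°  ·
  (3,5): δ = 132.81°  ·
  (3,6): δ = 94.91°  ·
  (3,7): δ = 51.45°  ·
  (4,5): δ = 157.37°  ·
  (4,6): δ = 119.47°  ·
  (4,7): δ = 76.01°  ·
  (5,6): δ = 142.10°  ·
  (5,7): δ = 98.64°  ·
  (6,7): δ = 136.54°  ·
antipodal pairs: 7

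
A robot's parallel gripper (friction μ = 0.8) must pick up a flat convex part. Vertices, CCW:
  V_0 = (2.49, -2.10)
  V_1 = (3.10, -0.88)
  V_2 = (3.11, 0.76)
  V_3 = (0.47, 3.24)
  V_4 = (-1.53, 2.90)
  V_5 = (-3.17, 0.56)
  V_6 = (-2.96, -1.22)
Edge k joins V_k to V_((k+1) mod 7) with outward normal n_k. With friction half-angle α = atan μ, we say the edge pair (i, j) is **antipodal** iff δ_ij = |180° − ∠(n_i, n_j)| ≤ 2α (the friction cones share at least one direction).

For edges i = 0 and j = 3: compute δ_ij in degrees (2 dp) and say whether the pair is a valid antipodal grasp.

α = atan 0.8 = 38.66°;  2α = 77.32°
edge 0: e_0 = (+0.61, +1.22);  n_0 = (+0.8944, -0.4472)
edge 3: e_3 = (-2.00, -0.34);  n_3 = (-0.1676, +0.9859)
∠(n_0, n_3) = 126.21°
δ = |180° − 126.21°| = 53.79°
53.79° ≤ 2α = 77.32°  →  valid

δ = 53.79°, valid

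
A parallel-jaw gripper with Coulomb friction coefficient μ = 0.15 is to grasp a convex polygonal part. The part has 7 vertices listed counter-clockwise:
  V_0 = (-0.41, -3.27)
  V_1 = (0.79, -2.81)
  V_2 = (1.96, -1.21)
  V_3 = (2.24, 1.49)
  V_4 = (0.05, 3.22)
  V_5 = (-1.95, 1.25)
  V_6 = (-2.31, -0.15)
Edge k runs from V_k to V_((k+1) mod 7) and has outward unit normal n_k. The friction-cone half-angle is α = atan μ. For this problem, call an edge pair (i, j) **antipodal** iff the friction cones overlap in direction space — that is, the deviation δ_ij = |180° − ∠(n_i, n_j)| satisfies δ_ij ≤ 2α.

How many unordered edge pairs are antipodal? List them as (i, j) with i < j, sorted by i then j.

α = atan 0.15 = 8.53°;  2α = 17.06°
n_0 = (+0.3579, -0.9337)
n_1 = (+0.8072, -0.5903)
n_2 = (+0.9947, -0.1032)
n_3 = (+0.6199, +0.7847)
n_4 = (-0.7017, +0.7124)
n_5 = (-0.9685, +0.2490)
n_6 = (-0.8541, -0.5201)
  (0,1): δ = 147.15°  ·
  (0,2): δ = 116.89°  ·
  (0,3): δ = 59.28°  ·
  (0,4): δ = 23.59°  ·
  (0,5): δ = 54.61°  ·
  (0,6): δ = 100.37°  ·
  (1,2): δ = 149.74°  ·
  (1,3): δ = 92.13°  ·
  (1,4): δ = 9.26°  ✓
  (1,5): δ = 21.76°  ·
  (1,6): δ = 67.52°  ·
  (2,3): δ = 122.39°  ·
  (2,4): δ = 39.51°  ·
  (2,5): δ = 8.50°  ✓
  (2,6): δ = 37.26°  ·
  (3,4): δ = 97.13°  ·
  (3,5): δ = 66.11°  ·
  (3,6): δ = 20.35°  ·
  (4,5): δ = 148.99°  ·
  (4,6): δ = 103.23°  ·
  (5,6): δ = 134.24°  ·
antipodal pairs: 2

count = 2; pairs: (1,4), (2,5)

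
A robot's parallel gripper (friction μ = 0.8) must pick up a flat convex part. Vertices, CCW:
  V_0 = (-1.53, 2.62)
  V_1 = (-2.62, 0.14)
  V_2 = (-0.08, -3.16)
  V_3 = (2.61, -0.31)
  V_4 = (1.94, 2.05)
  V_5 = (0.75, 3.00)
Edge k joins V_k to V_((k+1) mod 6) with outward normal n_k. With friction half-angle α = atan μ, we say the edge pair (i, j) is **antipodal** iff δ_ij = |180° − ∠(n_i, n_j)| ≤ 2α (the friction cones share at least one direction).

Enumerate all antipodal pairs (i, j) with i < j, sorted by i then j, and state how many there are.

α = atan 0.8 = 38.66°;  2α = 77.32°
n_0 = (-0.9155, +0.4024)
n_1 = (-0.7924, -0.6099)
n_2 = (+0.7272, -0.6864)
n_3 = (+0.9620, +0.2731)
n_4 = (+0.6239, +0.7815)
n_5 = (-0.1644, +0.9864)
  (0,1): δ = 118.69°  ·
  (0,2): δ = 19.62°  ✓
  (0,3): δ = 39.58°  ✓
  (0,4): δ = 75.13°  ✓
  (0,5): δ = 123.19°  ·
  (1,2): δ = 80.93°  ·
  (1,3): δ = 21.74°  ✓
  (1,4): δ = 13.81°  ✓
  (1,5): δ = 61.88°  ✓
  (2,3): δ = 120.81°  ·
  (2,4): δ = 85.26°  ·
  (2,5): δ = 37.19°  ✓
  (3,4): δ = 144.45°  ·
  (3,5): δ = 96.39°  ·
  (4,5): δ = 131.94°  ·
antipodal pairs: 7

count = 7; pairs: (0,2), (0,3), (0,4), (1,3), (1,4), (1,5), (2,5)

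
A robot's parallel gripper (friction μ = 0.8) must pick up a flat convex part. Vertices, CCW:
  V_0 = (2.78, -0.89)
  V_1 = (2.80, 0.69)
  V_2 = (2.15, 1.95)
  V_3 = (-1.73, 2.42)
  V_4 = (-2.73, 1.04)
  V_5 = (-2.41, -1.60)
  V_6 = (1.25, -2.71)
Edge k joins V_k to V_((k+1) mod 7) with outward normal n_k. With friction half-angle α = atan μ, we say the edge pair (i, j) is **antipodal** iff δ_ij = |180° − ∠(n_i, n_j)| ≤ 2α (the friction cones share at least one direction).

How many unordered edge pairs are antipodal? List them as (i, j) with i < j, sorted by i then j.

α = atan 0.8 = 38.66°;  2α = 77.32°
n_0 = (+0.9999, -0.0127)
n_1 = (+0.8887, +0.4585)
n_2 = (+0.1203, +0.9927)
n_3 = (-0.8097, +0.5868)
n_4 = (-0.9927, -0.1203)
n_5 = (-0.2902, -0.9570)
n_6 = (+0.7655, -0.6435)
  (0,1): δ = 151.99°  ·
  (0,2): δ = 96.18°  ·
  (0,3): δ = 35.20°  ✓
  (0,4): δ = 7.64°  ✓
  (0,5): δ = 73.85°  ✓
  (0,6): δ = 140.67°  ·
  (1,2): δ = 124.19°  ·
  (1,3): δ = 63.22°  ✓
  (1,4): δ = 20.38°  ✓
  (1,5): δ = 45.84°  ✓
  (1,6): δ = 112.66°  ·
  (2,3): δ = 119.02°  ·
  (2,4): δ = 76.18°  ✓
  (2,5): δ = 9.96°  ✓
  (2,6): δ = 56.85°  ✓
  (3,4): δ = 137.16°  ·
  (3,5): δ = 70.94°  ✓
  (3,6): δ = 4.12°  ✓
  (4,5): δ = 113.78°  ·
  (4,6): δ = 46.96°  ✓
  (5,6): δ = 113.18°  ·
antipodal pairs: 12

count = 12; pairs: (0,3), (0,4), (0,5), (1,3), (1,4), (1,5), (2,4), (2,5), (2,6), (3,5), (3,6), (4,6)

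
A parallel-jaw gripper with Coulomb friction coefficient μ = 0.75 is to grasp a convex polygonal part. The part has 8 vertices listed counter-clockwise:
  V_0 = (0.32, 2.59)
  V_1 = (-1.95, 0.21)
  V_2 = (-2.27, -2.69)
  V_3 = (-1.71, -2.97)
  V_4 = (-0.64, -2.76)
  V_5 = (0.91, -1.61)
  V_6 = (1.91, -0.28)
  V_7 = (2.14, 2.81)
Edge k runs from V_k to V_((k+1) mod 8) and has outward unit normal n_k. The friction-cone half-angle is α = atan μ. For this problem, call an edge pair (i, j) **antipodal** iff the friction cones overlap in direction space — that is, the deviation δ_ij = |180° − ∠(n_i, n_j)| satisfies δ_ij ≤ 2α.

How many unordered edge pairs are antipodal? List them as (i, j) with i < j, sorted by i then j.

count = 14; pairs: (0,2), (0,3), (0,4), (0,5), (0,6), (1,3), (1,4), (1,5), (1,6), (2,6), (2,7), (3,7), (4,7), (5,7)

α = atan 0.75 = 36.87°;  2α = 73.74°
n_0 = (-0.7236, +0.6902)
n_1 = (-0.9940, +0.1097)
n_2 = (-0.4472, -0.8944)
n_3 = (+0.1926, -0.9813)
n_4 = (+0.5958, -0.8031)
n_5 = (+0.7993, -0.6010)
n_6 = (+0.9972, -0.0742)
n_7 = (-0.1200, +0.9928)
  (0,1): δ = 142.65°  ·
  (0,2): δ = 72.92°  ✓
  (0,3): δ = 35.25°  ✓
  (0,4): δ = 9.78°  ✓
  (0,5): δ = 6.71°  ✓
  (0,6): δ = 39.39°  ✓
  (0,7): δ = 140.54°  ·
  (1,2): δ = 110.27°  ·
  (1,3): δ = 72.60°  ✓
  (1,4): δ = 47.13°  ✓
  (1,5): δ = 30.64°  ✓
  (1,6): δ = 2.04°  ✓
  (1,7): δ = 103.19°  ·
  (2,3): δ = 142.33°  ·
  (2,4): δ = 116.86°  ·
  (2,5): δ = 100.37°  ·
  (2,6): δ = 67.69°  ✓
  (2,7): δ = 33.46°  ✓
  (3,4): δ = 154.53°  ·
  (3,5): δ = 138.04°  ·
  (3,6): δ = 105.36°  ·
  (3,7): δ = 4.21°  ✓
  (4,5): δ = 163.51°  ·
  (4,6): δ = 130.83°  ·
  (4,7): δ = 29.68°  ✓
  (5,6): δ = 147.32°  ·
  (5,7): δ = 46.17°  ✓
  (6,7): δ = 78.85°  ·
antipodal pairs: 14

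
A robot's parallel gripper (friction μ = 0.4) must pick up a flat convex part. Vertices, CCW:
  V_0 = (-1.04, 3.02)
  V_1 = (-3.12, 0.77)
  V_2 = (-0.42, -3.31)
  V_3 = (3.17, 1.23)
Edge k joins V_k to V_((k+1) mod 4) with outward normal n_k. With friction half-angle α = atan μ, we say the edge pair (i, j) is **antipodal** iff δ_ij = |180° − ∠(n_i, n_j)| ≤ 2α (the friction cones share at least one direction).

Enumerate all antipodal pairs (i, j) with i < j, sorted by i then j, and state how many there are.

count = 2; pairs: (0,2), (1,3)

α = atan 0.4 = 21.80°;  2α = 43.60°
n_0 = (-0.7343, +0.6788)
n_1 = (-0.8339, -0.5519)
n_2 = (+0.7844, -0.6203)
n_3 = (+0.3913, +0.9203)
  (0,1): δ = 103.75°  ·
  (0,2): δ = 4.42°  ✓
  (0,3): δ = 109.72°  ·
  (1,2): δ = 71.83°  ·
  (1,3): δ = 33.47°  ✓
  (2,3): δ = 74.70°  ·
antipodal pairs: 2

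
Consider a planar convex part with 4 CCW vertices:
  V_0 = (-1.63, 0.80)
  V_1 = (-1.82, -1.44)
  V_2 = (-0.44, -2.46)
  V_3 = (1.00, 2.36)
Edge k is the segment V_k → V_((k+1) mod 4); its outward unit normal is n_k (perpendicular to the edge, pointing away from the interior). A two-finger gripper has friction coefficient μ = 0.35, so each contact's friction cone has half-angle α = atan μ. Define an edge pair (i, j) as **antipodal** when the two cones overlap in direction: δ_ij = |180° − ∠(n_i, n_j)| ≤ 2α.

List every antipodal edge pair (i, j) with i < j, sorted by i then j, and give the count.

α = atan 0.35 = 19.29°;  2α = 38.58°
n_0 = (-0.9964, +0.0845)
n_1 = (-0.5944, -0.8042)
n_2 = (+0.9582, -0.2863)
n_3 = (-0.5102, +0.8601)
  (0,1): δ = 121.62°  ·
  (0,2): δ = 11.79°  ✓
  (0,3): δ = 125.52°  ·
  (1,2): δ = 70.16°  ·
  (1,3): δ = 67.14°  ·
  (2,3): δ = 42.69°  ·
antipodal pairs: 1

count = 1; pairs: (0,2)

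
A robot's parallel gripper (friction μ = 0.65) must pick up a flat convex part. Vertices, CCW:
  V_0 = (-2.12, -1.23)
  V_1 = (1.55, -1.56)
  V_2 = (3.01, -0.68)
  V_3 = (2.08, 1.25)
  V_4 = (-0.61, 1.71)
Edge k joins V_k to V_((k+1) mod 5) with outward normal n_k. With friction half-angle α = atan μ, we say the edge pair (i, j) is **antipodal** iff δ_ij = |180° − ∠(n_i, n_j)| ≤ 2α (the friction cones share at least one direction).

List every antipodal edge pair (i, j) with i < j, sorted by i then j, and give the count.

count = 5; pairs: (0,2), (0,3), (1,3), (1,4), (2,4)

α = atan 0.65 = 33.02°;  2α = 66.05°
n_0 = (-0.0896, -0.9960)
n_1 = (+0.5162, -0.8565)
n_2 = (+0.9009, +0.4341)
n_3 = (+0.1686, +0.9857)
n_4 = (-0.8895, +0.4569)
  (0,1): δ = 143.78°  ·
  (0,2): δ = 59.13°  ✓
  (0,3): δ = 4.57°  ✓
  (0,4): δ = 67.95°  ·
  (1,2): δ = 95.35°  ·
  (1,3): δ = 40.78°  ✓
  (1,4): δ = 31.74°  ✓
  (2,3): δ = 125.43°  ·
  (2,4): δ = 52.91°  ✓
  (3,4): δ = 107.48°  ·
antipodal pairs: 5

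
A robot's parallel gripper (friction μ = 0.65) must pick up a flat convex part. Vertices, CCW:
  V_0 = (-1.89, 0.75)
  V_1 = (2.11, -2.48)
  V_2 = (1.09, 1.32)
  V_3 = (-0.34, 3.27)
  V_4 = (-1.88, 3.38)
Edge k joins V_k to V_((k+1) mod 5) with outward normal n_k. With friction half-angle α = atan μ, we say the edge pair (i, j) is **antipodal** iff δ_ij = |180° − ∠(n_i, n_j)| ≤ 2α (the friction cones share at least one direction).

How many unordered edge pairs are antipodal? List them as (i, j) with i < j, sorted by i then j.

α = atan 0.65 = 33.02°;  2α = 66.05°
n_0 = (-0.6282, -0.7780)
n_1 = (+0.9658, +0.2592)
n_2 = (+0.8064, +0.5914)
n_3 = (+0.0712, +0.9975)
n_4 = (-1.0000, +0.0038)
  (0,1): δ = 36.05°  ✓
  (0,2): δ = 14.83°  ✓
  (0,3): δ = 34.84°  ✓
  (0,4): δ = 128.70°  ·
  (1,2): δ = 158.77°  ·
  (1,3): δ = 109.11°  ·
  (1,4): δ = 15.24°  ✓
  (2,3): δ = 130.34°  ·
  (2,4): δ = 36.47°  ✓
  (3,4): δ = 86.13°  ·
antipodal pairs: 5

count = 5; pairs: (0,1), (0,2), (0,3), (1,4), (2,4)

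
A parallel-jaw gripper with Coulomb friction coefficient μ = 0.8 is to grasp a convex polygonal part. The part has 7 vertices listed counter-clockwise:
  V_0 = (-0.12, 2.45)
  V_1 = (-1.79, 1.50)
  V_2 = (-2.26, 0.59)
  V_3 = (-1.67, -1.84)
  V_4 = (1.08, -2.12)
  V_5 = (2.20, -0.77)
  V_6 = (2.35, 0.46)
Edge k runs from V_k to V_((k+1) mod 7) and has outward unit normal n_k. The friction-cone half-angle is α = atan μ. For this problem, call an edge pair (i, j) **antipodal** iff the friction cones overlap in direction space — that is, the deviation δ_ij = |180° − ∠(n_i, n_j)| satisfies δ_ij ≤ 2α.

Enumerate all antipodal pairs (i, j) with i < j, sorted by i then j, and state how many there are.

count = 10; pairs: (0,3), (0,4), (0,5), (1,3), (1,4), (1,5), (2,4), (2,5), (2,6), (3,6)

α = atan 0.8 = 38.66°;  2α = 77.32°
n_0 = (-0.4945, +0.8692)
n_1 = (-0.8885, +0.4589)
n_2 = (-0.9718, -0.2359)
n_3 = (-0.1013, -0.9949)
n_4 = (+0.7696, -0.6385)
n_5 = (+0.9926, -0.1211)
n_6 = (+0.6274, +0.7787)
  (0,1): δ = 146.95°  ·
  (0,2): δ = 105.99°  ·
  (0,3): δ = 35.45°  ✓
  (0,4): δ = 20.69°  ✓
  (0,5): δ = 53.41°  ✓
  (0,6): δ = 111.51°  ·
  (1,2): δ = 139.04°  ·
  (1,3): δ = 68.50°  ✓
  (1,4): δ = 12.36°  ✓
  (1,5): δ = 20.36°  ✓
  (1,6): δ = 78.46°  ·
  (2,3): δ = 109.46°  ·
  (2,4): δ = 53.33°  ✓
  (2,5): δ = 20.60°  ✓
  (2,6): δ = 37.50°  ✓
  (3,4): δ = 123.87°  ·
  (3,5): δ = 91.14°  ·
  (3,6): δ = 33.04°  ✓
  (4,5): δ = 147.27°  ·
  (4,6): δ = 89.18°  ·
  (5,6): δ = 121.90°  ·
antipodal pairs: 10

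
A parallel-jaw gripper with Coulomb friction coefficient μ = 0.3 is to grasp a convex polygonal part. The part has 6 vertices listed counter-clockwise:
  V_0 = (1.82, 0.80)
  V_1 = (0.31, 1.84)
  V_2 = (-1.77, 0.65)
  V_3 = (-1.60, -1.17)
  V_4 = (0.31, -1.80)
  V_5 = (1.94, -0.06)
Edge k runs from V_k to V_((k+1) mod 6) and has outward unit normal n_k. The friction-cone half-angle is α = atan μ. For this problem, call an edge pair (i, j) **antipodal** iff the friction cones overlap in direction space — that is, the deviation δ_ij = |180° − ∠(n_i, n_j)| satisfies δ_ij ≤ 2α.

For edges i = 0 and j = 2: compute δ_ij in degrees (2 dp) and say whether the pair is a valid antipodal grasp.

δ = 50.11°, invalid

α = atan 0.3 = 16.70°;  2α = 33.40°
edge 0: e_0 = (-1.51, +1.04);  n_0 = (+0.5672, +0.8236)
edge 2: e_2 = (+0.17, -1.82);  n_2 = (-0.9957, -0.0930)
∠(n_0, n_2) = 129.89°
δ = |180° − 129.89°| = 50.11°
50.11° > 2α = 33.40°  →  invalid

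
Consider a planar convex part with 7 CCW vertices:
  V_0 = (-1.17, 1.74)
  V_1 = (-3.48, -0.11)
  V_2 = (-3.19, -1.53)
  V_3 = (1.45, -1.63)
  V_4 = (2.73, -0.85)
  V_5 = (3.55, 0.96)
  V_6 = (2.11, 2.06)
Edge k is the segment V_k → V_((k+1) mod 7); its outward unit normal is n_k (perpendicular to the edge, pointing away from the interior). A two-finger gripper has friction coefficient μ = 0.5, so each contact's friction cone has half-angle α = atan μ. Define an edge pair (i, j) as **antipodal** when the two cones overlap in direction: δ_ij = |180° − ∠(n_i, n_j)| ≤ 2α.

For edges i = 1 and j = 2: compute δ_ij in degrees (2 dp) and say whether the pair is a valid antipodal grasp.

δ = 102.78°, invalid

α = atan 0.5 = 26.57°;  2α = 53.13°
edge 1: e_1 = (+0.29, -1.42);  n_1 = (-0.9798, -0.2001)
edge 2: e_2 = (+4.64, -0.10);  n_2 = (-0.0215, -0.9998)
∠(n_1, n_2) = 77.22°
δ = |180° − 77.22°| = 102.78°
102.78° > 2α = 53.13°  →  invalid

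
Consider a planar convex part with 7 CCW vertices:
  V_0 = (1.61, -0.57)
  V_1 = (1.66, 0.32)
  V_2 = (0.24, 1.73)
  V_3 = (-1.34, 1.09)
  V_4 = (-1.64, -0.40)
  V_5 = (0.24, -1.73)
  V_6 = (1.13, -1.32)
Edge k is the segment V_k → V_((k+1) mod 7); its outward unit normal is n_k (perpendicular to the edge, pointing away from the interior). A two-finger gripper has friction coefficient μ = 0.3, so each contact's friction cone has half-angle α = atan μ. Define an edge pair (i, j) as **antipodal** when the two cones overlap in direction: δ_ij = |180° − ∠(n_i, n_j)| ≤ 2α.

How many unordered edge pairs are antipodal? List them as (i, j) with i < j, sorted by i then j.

count = 4; pairs: (0,3), (1,4), (2,5), (3,6)

α = atan 0.3 = 16.70°;  2α = 33.40°
n_0 = (+0.9984, -0.0561)
n_1 = (+0.7046, +0.7096)
n_2 = (-0.3754, +0.9268)
n_3 = (-0.9803, +0.1974)
n_4 = (-0.5775, -0.8164)
n_5 = (+0.4184, -0.9083)
n_6 = (+0.8423, -0.5391)
  (0,1): δ = 131.58°  ·
  (0,2): δ = 64.73°  ·
  (0,3): δ = 8.17°  ✓
  (0,4): δ = 57.94°  ·
  (0,5): δ = 117.95°  ·
  (0,6): δ = 150.60°  ·
  (1,2): δ = 113.15°  ·
  (1,3): δ = 56.59°  ·
  (1,4): δ = 9.52°  ✓
  (1,5): δ = 69.53°  ·
  (1,6): δ = 102.18°  ·
  (2,3): δ = 123.43°  ·
  (2,4): δ = 57.33°  ·
  (2,5): δ = 2.68°  ✓
  (2,6): δ = 35.33°  ·
  (3,4): δ = 113.89°  ·
  (3,5): δ = 53.88°  ·
  (3,6): δ = 21.24°  ✓
  (4,5): δ = 119.99°  ·
  (4,6): δ = 87.34°  ·
  (5,6): δ = 147.35°  ·
antipodal pairs: 4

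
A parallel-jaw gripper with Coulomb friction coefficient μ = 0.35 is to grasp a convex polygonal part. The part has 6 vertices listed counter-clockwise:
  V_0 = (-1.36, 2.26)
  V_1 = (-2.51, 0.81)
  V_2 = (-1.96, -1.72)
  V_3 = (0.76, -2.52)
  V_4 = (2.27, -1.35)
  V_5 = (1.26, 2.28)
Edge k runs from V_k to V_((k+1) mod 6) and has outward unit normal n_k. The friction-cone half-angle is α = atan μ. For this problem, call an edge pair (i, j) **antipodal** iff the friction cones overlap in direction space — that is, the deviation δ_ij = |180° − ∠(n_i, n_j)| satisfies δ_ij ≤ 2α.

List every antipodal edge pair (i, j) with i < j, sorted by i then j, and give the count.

α = atan 0.35 = 19.29°;  2α = 38.58°
n_0 = (-0.7835, +0.6214)
n_1 = (-0.9772, -0.2124)
n_2 = (-0.2822, -0.9594)
n_3 = (+0.6125, -0.7905)
n_4 = (+0.9634, +0.2681)
n_5 = (-0.0076, +1.0000)
  (0,1): δ = 129.32°  ·
  (0,2): δ = 67.97°  ·
  (0,3): δ = 13.81°  ✓
  (0,4): δ = 53.97°  ·
  (0,5): δ = 128.86°  ·
  (1,2): δ = 118.65°  ·
  (1,3): δ = 64.50°  ·
  (1,4): δ = 3.28°  ✓
  (1,5): δ = 78.17°  ·
  (2,3): δ = 125.84°  ·
  (2,4): δ = 58.06°  ·
  (2,5): δ = 16.83°  ✓
  (3,4): δ = 112.22°  ·
  (3,5): δ = 37.33°  ✓
  (4,5): δ = 105.11°  ·
antipodal pairs: 4

count = 4; pairs: (0,3), (1,4), (2,5), (3,5)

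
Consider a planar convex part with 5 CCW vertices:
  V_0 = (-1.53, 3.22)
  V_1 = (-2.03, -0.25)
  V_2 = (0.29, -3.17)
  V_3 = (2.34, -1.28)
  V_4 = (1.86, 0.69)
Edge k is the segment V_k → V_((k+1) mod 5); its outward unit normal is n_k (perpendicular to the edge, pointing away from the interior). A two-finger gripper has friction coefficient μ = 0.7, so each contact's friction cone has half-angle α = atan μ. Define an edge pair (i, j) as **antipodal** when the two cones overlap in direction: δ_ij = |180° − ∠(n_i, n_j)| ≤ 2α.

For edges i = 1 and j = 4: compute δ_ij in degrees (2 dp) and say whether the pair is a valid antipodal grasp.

δ = 14.80°, valid

α = atan 0.7 = 34.99°;  2α = 69.98°
edge 1: e_1 = (+2.32, -2.92);  n_1 = (-0.7830, -0.6221)
edge 4: e_4 = (-3.39, +2.53);  n_4 = (+0.5981, +0.8014)
∠(n_1, n_4) = 165.20°
δ = |180° − 165.20°| = 14.80°
14.80° ≤ 2α = 69.98°  →  valid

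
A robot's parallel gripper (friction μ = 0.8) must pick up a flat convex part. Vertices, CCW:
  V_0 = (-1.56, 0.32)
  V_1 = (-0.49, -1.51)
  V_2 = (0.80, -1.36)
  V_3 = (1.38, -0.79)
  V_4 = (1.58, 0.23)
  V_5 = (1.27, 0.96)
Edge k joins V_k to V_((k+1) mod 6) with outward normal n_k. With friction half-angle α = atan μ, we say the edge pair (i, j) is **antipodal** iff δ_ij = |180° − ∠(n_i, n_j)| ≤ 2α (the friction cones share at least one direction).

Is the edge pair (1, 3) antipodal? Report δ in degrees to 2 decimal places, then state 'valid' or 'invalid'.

δ = 107.73°, invalid

α = atan 0.8 = 38.66°;  2α = 77.32°
edge 1: e_1 = (+1.29, +0.15);  n_1 = (+0.1155, -0.9933)
edge 3: e_3 = (+0.20, +1.02);  n_3 = (+0.9813, -0.1924)
∠(n_1, n_3) = 72.27°
δ = |180° − 72.27°| = 107.73°
107.73° > 2α = 77.32°  →  invalid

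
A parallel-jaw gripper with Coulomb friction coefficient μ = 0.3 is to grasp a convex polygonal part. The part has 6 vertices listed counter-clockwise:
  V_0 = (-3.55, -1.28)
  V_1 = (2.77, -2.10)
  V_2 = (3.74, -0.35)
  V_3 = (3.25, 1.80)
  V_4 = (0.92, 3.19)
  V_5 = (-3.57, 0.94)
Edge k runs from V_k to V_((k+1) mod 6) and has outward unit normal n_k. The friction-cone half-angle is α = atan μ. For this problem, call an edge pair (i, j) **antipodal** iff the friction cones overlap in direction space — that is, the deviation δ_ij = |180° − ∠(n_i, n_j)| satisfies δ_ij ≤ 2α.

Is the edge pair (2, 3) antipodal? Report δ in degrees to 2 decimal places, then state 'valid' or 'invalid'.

δ = 133.66°, invalid

α = atan 0.3 = 16.70°;  2α = 33.40°
edge 2: e_2 = (-0.49, +2.15);  n_2 = (+0.9750, +0.2222)
edge 3: e_3 = (-2.33, +1.39);  n_3 = (+0.5123, +0.8588)
∠(n_2, n_3) = 46.34°
δ = |180° − 46.34°| = 133.66°
133.66° > 2α = 33.40°  →  invalid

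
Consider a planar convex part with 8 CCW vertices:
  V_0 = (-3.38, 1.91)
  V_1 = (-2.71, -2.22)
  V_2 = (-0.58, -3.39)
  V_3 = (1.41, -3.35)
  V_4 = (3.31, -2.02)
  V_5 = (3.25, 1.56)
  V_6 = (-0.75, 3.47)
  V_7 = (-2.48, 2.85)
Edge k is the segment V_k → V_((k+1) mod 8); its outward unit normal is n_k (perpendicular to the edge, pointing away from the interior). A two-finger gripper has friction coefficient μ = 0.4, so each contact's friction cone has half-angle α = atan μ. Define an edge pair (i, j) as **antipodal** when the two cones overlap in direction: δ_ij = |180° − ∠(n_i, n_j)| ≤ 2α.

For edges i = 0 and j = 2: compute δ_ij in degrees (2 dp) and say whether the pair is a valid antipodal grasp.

α = atan 0.4 = 21.80°;  2α = 43.60°
edge 0: e_0 = (+0.67, -4.13);  n_0 = (-0.9871, -0.1601)
edge 2: e_2 = (+1.99, +0.04);  n_2 = (+0.0201, -0.9998)
∠(n_0, n_2) = 81.94°
δ = |180° − 81.94°| = 98.06°
98.06° > 2α = 43.60°  →  invalid

δ = 98.06°, invalid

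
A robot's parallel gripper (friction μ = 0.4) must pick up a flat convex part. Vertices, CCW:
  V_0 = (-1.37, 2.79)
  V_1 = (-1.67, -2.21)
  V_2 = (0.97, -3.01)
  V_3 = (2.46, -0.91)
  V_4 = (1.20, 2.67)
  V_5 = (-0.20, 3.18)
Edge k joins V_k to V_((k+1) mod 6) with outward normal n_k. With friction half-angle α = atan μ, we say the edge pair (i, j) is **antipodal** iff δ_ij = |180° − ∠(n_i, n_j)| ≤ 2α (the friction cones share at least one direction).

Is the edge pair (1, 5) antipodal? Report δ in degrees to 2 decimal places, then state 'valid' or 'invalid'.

δ = 35.29°, valid

α = atan 0.4 = 21.80°;  2α = 43.60°
edge 1: e_1 = (+2.64, -0.80);  n_1 = (-0.2900, -0.9570)
edge 5: e_5 = (-1.17, -0.39);  n_5 = (-0.3162, +0.9487)
∠(n_1, n_5) = 144.71°
δ = |180° − 144.71°| = 35.29°
35.29° ≤ 2α = 43.60°  →  valid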